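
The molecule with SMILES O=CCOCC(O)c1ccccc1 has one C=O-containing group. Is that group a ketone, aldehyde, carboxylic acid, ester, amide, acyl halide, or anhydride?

The carbonyl is in the OHC segment: terminal –CHO: carbonyl C bonded to H and C → aldehyde.

aldehyde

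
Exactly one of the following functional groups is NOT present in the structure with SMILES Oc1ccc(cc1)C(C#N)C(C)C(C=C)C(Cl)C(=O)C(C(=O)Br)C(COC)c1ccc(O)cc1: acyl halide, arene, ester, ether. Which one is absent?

ester

acyl halide: present (CH(COBr) — pendant –C(=O)X: carbonyl C bonded to C and halogen → acyl halide).
ether: present (CH(CH2OCH3) — pendant –CH2OCH3: C–O–C linkage → ether).
arene: present (HOC6H4 — –OH attached directly to an aromatic ring → phenol (not alcohol); the ring itself is an arene).
ester: no segment matches this pattern.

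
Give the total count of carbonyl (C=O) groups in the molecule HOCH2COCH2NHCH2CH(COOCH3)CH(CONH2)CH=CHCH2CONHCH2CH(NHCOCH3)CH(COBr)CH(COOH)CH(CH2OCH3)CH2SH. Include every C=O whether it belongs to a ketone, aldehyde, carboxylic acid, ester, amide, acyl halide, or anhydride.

CO: ketone, 1 C=O (running total 1).
CH(COOCH3): ester, 1 C=O (running total 2).
CH(CONH2): amide, 1 C=O (running total 3).
CH2CONHCH2: amide, 1 C=O (running total 4).
CH(NHCOCH3): amide, 1 C=O (running total 5).
CH(COBr): acyl halide, 1 C=O (running total 6).
CH(COOH): carboxylic acid, 1 C=O (running total 7).

7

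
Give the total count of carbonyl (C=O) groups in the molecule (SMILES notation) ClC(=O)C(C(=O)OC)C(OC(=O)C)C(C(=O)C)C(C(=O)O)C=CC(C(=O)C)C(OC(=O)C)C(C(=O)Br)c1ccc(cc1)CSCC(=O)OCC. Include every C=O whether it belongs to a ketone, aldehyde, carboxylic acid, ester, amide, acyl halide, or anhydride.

9

ClCO: acyl halide, 1 C=O (running total 1).
CH(COOCH3): ester, 1 C=O (running total 2).
CH(OCOCH3): ester, 1 C=O (running total 3).
CH(COCH3): ketone, 1 C=O (running total 4).
CH(COOH): carboxylic acid, 1 C=O (running total 5).
CH(COCH3): ketone, 1 C=O (running total 6).
CH(OCOCH3): ester, 1 C=O (running total 7).
CH(COBr): acyl halide, 1 C=O (running total 8).
COOCH2CH3: ester, 1 C=O (running total 9).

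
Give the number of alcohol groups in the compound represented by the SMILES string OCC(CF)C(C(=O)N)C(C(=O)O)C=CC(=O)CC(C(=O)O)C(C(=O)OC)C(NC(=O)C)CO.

2

Taking each segment in turn:
  HOCH2: HO– on an sp³ carbon → alcohol.
  CH(CH2F): pendant –CH2X: halogen on sp³ carbon → alkyl halide.
  CH(CONH2): pendant –CONH2: carbonyl C bonded to C and N → amide.
  CH(COOH): pendant –COOH: carbonyl C bonded to C and –OH → carboxylic acid.
  CH=CH: C=C double bond → alkene.
  CO: –C(=O)– with carbon on both sides → ketone.
  CH(COOH): pendant –COOH: carbonyl C bonded to C and –OH → carboxylic acid.
  CH(COOCH3): pendant –COOCH3: carbonyl C bonded to C and –OCH3 → ester.
  CH(NHCOCH3): pendant –NHC(=O)CH3: N bonded to a carbonyl → amide (not amine).
  CH2OH: –OH on an sp³ carbon → alcohol.
Alcohol appears at: HOCH2, CH2OH → 2.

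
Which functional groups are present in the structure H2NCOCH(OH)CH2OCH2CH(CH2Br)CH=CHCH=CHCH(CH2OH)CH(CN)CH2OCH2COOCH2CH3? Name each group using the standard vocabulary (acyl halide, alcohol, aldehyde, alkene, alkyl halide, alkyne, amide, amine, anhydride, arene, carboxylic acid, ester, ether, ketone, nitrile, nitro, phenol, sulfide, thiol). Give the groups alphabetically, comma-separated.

alcohol, alkene, alkyl halide, amide, ester, ether, nitrile

Reading the structure from left to right:
  H2NCO: –C(=O)NH2: carbonyl C bonded to C and to N → amide (the N is not a separate amine).
  CH(OH): –OH on an sp³ carbon → alcohol (secondary).
  CH2OCH2: C–O–C with sp³ carbons on both sides and no adjacent C=O → ether.
  CH(CH2Br): pendant –CH2X: halogen on sp³ carbon → alkyl halide.
  CH=CH: C=C double bond → alkene.
  CH=CH: C=C double bond → alkene.
  CH(CH2OH): pendant –CH2OH on an sp³ backbone C → alcohol.
  CH(CN): pendant –C≡N: nitrile.
  CH2OCH2: C–O–C with sp³ carbons on both sides and no adjacent C=O → ether.
  COOCH2CH3: –C(=O)OCH2CH3: carbonyl C bonded to C and to –OEt → ester.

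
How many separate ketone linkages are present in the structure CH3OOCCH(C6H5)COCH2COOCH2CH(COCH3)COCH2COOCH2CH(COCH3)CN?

Taking each segment in turn:
  CH3OOC: CH3O–C(=O)–: carbonyl C bonded to C and to –OCH3 → ester (not ketone + ether).
  CH(C6H5): pendant –C6H5: benzene ring → arene.
  CO: –C(=O)– with carbon on both sides → ketone.
  CH2COOCH2: –C(=O)–O–C with C on the carbonyl side → ester.
  CH(COCH3): pendant –COCH3: carbonyl C bonded to two carbons → ketone.
  CO: –C(=O)– with carbon on both sides → ketone.
  CH2COOCH2: –C(=O)–O–C with C on the carbonyl side → ester.
  CH(COCH3): pendant –COCH3: carbonyl C bonded to two carbons → ketone.
  CN: –C≡N: carbon triple-bonded to nitrogen → nitrile.
Ketone appears at: CO, CH(COCH3), CO, CH(COCH3) → 4.

4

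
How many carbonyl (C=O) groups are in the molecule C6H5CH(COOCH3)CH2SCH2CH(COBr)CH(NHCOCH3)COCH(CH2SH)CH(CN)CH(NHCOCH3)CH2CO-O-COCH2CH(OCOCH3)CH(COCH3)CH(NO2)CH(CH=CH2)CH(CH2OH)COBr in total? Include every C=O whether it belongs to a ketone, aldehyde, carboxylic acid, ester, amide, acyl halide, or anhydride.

CH(COOCH3): ester, 1 C=O (running total 1).
CH(COBr): acyl halide, 1 C=O (running total 2).
CH(NHCOCH3): amide, 1 C=O (running total 3).
CO: ketone, 1 C=O (running total 4).
CH(NHCOCH3): amide, 1 C=O (running total 5).
CH2CO-O-COCH2: anhydride, 2 C=O (running total 7).
CH(OCOCH3): ester, 1 C=O (running total 8).
CH(COCH3): ketone, 1 C=O (running total 9).
COBr: acyl halide, 1 C=O (running total 10).

10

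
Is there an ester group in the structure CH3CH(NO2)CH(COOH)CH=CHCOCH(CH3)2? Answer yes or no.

no

Working along the chain:
  CH(NO2): –NO2 on an sp³ carbon → nitro (the N=O is not a carbonyl).
  CH(COOH): pendant –COOH: carbonyl C bonded to C and –OH → carboxylic acid.
  CH=CH: C=C double bond → alkene.
  CO: –C(=O)– with carbon on both sides → ketone.
The groups actually present are: alkene, carboxylic acid, ketone, nitro.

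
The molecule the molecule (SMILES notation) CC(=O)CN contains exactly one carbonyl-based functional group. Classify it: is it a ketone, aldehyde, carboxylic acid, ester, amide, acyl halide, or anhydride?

The carbonyl is in the CO segment: –C(=O)– with carbon on both sides → ketone.

ketone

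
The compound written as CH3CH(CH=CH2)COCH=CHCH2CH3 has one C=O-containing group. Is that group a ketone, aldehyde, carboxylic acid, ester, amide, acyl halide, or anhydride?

ketone

The carbonyl is in the CO segment: –C(=O)– with carbon on both sides → ketone.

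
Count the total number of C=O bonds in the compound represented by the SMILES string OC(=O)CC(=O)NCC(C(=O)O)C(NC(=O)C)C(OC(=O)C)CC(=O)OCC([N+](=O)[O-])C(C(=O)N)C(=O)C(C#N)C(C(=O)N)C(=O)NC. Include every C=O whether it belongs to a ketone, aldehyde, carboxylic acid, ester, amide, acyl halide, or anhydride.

10

HOOC: carboxylic acid, 1 C=O (running total 1).
CH2CONHCH2: amide, 1 C=O (running total 2).
CH(COOH): carboxylic acid, 1 C=O (running total 3).
CH(NHCOCH3): amide, 1 C=O (running total 4).
CH(OCOCH3): ester, 1 C=O (running total 5).
CH2COOCH2: ester, 1 C=O (running total 6).
CH(CONH2): amide, 1 C=O (running total 7).
CO: ketone, 1 C=O (running total 8).
CH(CONH2): amide, 1 C=O (running total 9).
CONHCH3: amide, 1 C=O (running total 10).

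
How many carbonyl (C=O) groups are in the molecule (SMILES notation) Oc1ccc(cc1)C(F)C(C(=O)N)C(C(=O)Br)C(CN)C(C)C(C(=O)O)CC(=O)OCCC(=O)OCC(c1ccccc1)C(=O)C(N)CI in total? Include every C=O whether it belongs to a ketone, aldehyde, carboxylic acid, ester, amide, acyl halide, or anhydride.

CH(CONH2): amide, 1 C=O (running total 1).
CH(COBr): acyl halide, 1 C=O (running total 2).
CH(COOH): carboxylic acid, 1 C=O (running total 3).
CH2COOCH2: ester, 1 C=O (running total 4).
CH2COOCH2: ester, 1 C=O (running total 5).
CO: ketone, 1 C=O (running total 6).

6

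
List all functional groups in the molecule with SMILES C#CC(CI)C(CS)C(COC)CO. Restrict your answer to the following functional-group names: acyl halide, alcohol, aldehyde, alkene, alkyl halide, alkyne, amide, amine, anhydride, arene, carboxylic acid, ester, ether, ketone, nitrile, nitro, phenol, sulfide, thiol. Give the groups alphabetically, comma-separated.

Reading the structure from left to right:
  HC≡C: C≡C triple bond → alkyne.
  CH(CH2I): pendant –CH2X: halogen on sp³ carbon → alkyl halide.
  CH(CH2SH): pendant –CH2SH → thiol.
  CH(CH2OCH3): pendant –CH2OCH3: C–O–C linkage → ether.
  CH2OH: –OH on an sp³ carbon → alcohol.

alcohol, alkyl halide, alkyne, ether, thiol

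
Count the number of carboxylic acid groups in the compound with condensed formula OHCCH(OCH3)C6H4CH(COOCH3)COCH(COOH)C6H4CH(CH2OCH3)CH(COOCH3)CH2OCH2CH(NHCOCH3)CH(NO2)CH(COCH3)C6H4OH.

1

Taking each segment in turn:
  OHC: terminal –CHO: carbonyl C bonded to H and C → aldehyde.
  CH(OCH3): pendant –OCH3: C–O–C with sp³ C, no adjacent C=O → ether.
  C6H4: para-disubstituted benzene ring → arene.
  CH(COOCH3): pendant –COOCH3: carbonyl C bonded to C and –OCH3 → ester.
  CO: –C(=O)– with carbon on both sides → ketone.
  CH(COOH): pendant –COOH: carbonyl C bonded to C and –OH → carboxylic acid.
  C6H4: para-disubstituted benzene ring → arene.
  CH(CH2OCH3): pendant –CH2OCH3: C–O–C linkage → ether.
  CH(COOCH3): pendant –COOCH3: carbonyl C bonded to C and –OCH3 → ester.
  CH2OCH2: C–O–C with sp³ carbons on both sides and no adjacent C=O → ether.
  CH(NHCOCH3): pendant –NHC(=O)CH3: N bonded to a carbonyl → amide (not amine).
  CH(NO2): –NO2 on an sp³ carbon → nitro (the N=O is not a carbonyl).
  CH(COCH3): pendant –COCH3: carbonyl C bonded to two carbons → ketone.
  C6H4OH: –OH attached directly to an aromatic ring → phenol (not alcohol); the ring itself is an arene.
Carboxylic acid appears at: CH(COOH) → 1.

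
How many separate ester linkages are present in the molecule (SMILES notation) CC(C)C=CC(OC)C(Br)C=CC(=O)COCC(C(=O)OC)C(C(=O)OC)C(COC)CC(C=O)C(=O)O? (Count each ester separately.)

2

C=C double bond → alkene.
pendant –OCH3: C–O–C with sp³ C, no adjacent C=O → ether.
halogen on an sp³ carbon → alkyl halide.
C=C double bond → alkene.
–C(=O)– with carbon on both sides → ketone.
C–O–C with sp³ carbons on both sides and no adjacent C=O → ether.
pendant –COOCH3: carbonyl C bonded to C and –OCH3 → ester.
pendant –COOCH3: carbonyl C bonded to C and –OCH3 → ester.
pendant –CH2OCH3: C–O–C linkage → ether.
pendant –CHO: carbonyl C bonded to C and H → aldehyde.
–COOH: carbonyl C bonded to –OH and C → carboxylic acid (the –OH is not a separate alcohol).
Ester appears at: CH(COOCH3), CH(COOCH3) → 2.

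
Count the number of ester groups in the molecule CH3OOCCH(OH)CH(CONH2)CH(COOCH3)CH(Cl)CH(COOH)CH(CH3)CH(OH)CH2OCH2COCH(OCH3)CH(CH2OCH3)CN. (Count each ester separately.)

2

Working along the chain:
  CH3OOC: CH3O–C(=O)–: carbonyl C bonded to C and to –OCH3 → ester (not ketone + ether).
  CH(OH): –OH on an sp³ carbon → alcohol (secondary).
  CH(CONH2): pendant –CONH2: carbonyl C bonded to C and N → amide.
  CH(COOCH3): pendant –COOCH3: carbonyl C bonded to C and –OCH3 → ester.
  CH(Cl): halogen on an sp³ carbon → alkyl halide.
  CH(COOH): pendant –COOH: carbonyl C bonded to C and –OH → carboxylic acid.
  CH(OH): –OH on an sp³ carbon → alcohol (secondary).
  CH2OCH2: C–O–C with sp³ carbons on both sides and no adjacent C=O → ether.
  CO: –C(=O)– with carbon on both sides → ketone.
  CH(OCH3): pendant –OCH3: C–O–C with sp³ C, no adjacent C=O → ether.
  CH(CH2OCH3): pendant –CH2OCH3: C–O–C linkage → ether.
  CN: –C≡N: carbon triple-bonded to nitrogen → nitrile.
Ester appears at: CH3OOC, CH(COOCH3) → 2.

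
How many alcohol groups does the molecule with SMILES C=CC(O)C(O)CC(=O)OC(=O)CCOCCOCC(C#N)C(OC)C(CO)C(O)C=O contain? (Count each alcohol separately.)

Taking each segment in turn:
  CH2=CH: C=C double bond → alkene.
  CH(OH): –OH on an sp³ carbon → alcohol (secondary).
  CH(OH): –OH on an sp³ carbon → alcohol (secondary).
  CH2CO-O-COCH2: two acyl groups sharing one oxygen, –C(=O)–O–C(=O)– → anhydride.
  CH2OCH2: C–O–C with sp³ carbons on both sides and no adjacent C=O → ether.
  CH2OCH2: C–O–C with sp³ carbons on both sides and no adjacent C=O → ether.
  CH(CN): pendant –C≡N: nitrile.
  CH(OCH3): pendant –OCH3: C–O–C with sp³ C, no adjacent C=O → ether.
  CH(CH2OH): pendant –CH2OH on an sp³ backbone C → alcohol.
  CH(OH): –OH on an sp³ carbon → alcohol (secondary).
  CHO: terminal –CHO: carbonyl C bonded to H and C → aldehyde.
Alcohol appears at: CH(OH), CH(OH), CH(CH2OH), CH(OH) → 4.

4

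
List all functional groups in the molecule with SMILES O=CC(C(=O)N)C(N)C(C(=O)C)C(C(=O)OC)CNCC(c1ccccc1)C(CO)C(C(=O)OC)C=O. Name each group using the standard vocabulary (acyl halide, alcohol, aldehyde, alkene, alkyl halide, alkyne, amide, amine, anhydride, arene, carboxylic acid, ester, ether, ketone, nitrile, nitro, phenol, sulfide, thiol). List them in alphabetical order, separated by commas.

alcohol, aldehyde, amide, amine, arene, ester, ketone

terminal –CHO: carbonyl C bonded to H and C → aldehyde.
pendant –CONH2: carbonyl C bonded to C and N → amide.
–NH2 on an sp³ carbon with no adjacent C=O → amine.
pendant –COCH3: carbonyl C bonded to two carbons → ketone.
pendant –COOCH3: carbonyl C bonded to C and –OCH3 → ester.
C–N–C with sp³ carbons and no adjacent C=O → amine (secondary).
pendant –C6H5: benzene ring → arene.
pendant –CH2OH on an sp³ backbone C → alcohol.
pendant –COOCH3: carbonyl C bonded to C and –OCH3 → ester.
terminal –CHO: carbonyl C bonded to H and C → aldehyde.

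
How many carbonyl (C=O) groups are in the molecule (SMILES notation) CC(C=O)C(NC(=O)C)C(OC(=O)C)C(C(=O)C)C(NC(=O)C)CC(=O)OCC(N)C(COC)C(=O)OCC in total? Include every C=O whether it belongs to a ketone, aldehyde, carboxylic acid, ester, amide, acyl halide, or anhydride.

7

CH(CHO): aldehyde, 1 C=O (running total 1).
CH(NHCOCH3): amide, 1 C=O (running total 2).
CH(OCOCH3): ester, 1 C=O (running total 3).
CH(COCH3): ketone, 1 C=O (running total 4).
CH(NHCOCH3): amide, 1 C=O (running total 5).
CH2COOCH2: ester, 1 C=O (running total 6).
COOCH2CH3: ester, 1 C=O (running total 7).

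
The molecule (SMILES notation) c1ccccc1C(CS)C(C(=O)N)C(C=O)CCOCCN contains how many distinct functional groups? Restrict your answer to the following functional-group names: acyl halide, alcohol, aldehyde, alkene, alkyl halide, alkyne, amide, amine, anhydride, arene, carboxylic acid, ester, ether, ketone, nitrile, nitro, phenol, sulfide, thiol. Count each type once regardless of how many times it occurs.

C6H5– phenyl ring → arene.
pendant –CH2SH → thiol.
pendant –CONH2: carbonyl C bonded to C and N → amide.
pendant –CHO: carbonyl C bonded to C and H → aldehyde.
C–O–C with sp³ carbons on both sides and no adjacent C=O → ether.
–NH2 on an sp³ carbon with no adjacent C=O → amine.
Distinct types present: aldehyde, amide, amine, arene, ether, thiol.

6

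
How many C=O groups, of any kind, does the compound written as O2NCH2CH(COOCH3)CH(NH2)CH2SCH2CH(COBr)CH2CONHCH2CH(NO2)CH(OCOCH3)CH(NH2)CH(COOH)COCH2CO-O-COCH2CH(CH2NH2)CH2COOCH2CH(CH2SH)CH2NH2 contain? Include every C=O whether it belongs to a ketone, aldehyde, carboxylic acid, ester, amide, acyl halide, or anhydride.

CH(COOCH3): ester, 1 C=O (running total 1).
CH(COBr): acyl halide, 1 C=O (running total 2).
CH2CONHCH2: amide, 1 C=O (running total 3).
CH(OCOCH3): ester, 1 C=O (running total 4).
CH(COOH): carboxylic acid, 1 C=O (running total 5).
CO: ketone, 1 C=O (running total 6).
CH2CO-O-COCH2: anhydride, 2 C=O (running total 8).
CH2COOCH2: ester, 1 C=O (running total 9).

9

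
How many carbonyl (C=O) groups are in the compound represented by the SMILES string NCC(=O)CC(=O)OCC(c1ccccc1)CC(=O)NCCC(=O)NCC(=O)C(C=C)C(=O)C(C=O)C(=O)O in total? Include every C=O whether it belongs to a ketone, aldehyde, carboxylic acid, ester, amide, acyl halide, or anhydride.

CO: ketone, 1 C=O (running total 1).
CH2COOCH2: ester, 1 C=O (running total 2).
CH2CONHCH2: amide, 1 C=O (running total 3).
CH2CONHCH2: amide, 1 C=O (running total 4).
CO: ketone, 1 C=O (running total 5).
CO: ketone, 1 C=O (running total 6).
CH(CHO): aldehyde, 1 C=O (running total 7).
COOH: carboxylic acid, 1 C=O (running total 8).

8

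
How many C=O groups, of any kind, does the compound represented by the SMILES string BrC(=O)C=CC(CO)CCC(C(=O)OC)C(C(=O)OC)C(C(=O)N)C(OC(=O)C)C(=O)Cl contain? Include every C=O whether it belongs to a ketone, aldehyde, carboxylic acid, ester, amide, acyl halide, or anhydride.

BrCO: acyl halide, 1 C=O (running total 1).
CH(COOCH3): ester, 1 C=O (running total 2).
CH(COOCH3): ester, 1 C=O (running total 3).
CH(CONH2): amide, 1 C=O (running total 4).
CH(OCOCH3): ester, 1 C=O (running total 5).
COCl: acyl halide, 1 C=O (running total 6).

6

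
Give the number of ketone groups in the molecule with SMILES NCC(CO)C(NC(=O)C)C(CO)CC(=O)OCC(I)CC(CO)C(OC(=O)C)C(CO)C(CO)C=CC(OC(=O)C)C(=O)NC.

Working along the chain:
  H2NCH2: –NH2 on an sp³ carbon with no adjacent C=O → amine.
  CH(CH2OH): pendant –CH2OH on an sp³ backbone C → alcohol.
  CH(NHCOCH3): pendant –NHC(=O)CH3: N bonded to a carbonyl → amide (not amine).
  CH(CH2OH): pendant –CH2OH on an sp³ backbone C → alcohol.
  CH2COOCH2: –C(=O)–O–C with C on the carbonyl side → ester.
  CH(I): halogen on an sp³ carbon → alkyl halide.
  CH(CH2OH): pendant –CH2OH on an sp³ backbone C → alcohol.
  CH(OCOCH3): pendant –OC(=O)CH3: an acyloxy group → ester.
  CH(CH2OH): pendant –CH2OH on an sp³ backbone C → alcohol.
  CH(CH2OH): pendant –CH2OH on an sp³ backbone C → alcohol.
  CH=CH: C=C double bond → alkene.
  CH(OCOCH3): pendant –OC(=O)CH3: an acyloxy group → ester.
  CONHCH3: –C(=O)NHCH3: carbonyl C bonded to C and to N → amide (the N is not an amine).
No segment is a ketone: CH(NHCOCH3) is amide, not ketone; CH2COOCH2 is ester, not ketone; CH(OCOCH3) is ester, not ketone. → 0.

0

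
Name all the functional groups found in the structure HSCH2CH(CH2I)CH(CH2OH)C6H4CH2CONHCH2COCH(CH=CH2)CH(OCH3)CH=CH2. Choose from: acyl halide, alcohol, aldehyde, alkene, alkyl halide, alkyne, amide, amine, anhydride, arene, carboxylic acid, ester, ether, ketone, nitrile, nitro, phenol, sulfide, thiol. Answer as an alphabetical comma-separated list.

alcohol, alkene, alkyl halide, amide, arene, ether, ketone, thiol

–SH on an sp³ carbon → thiol.
pendant –CH2X: halogen on sp³ carbon → alkyl halide.
pendant –CH2OH on an sp³ backbone C → alcohol.
para-disubstituted benzene ring → arene.
–C(=O)–N– linkage → amide (the N is not an amine).
–C(=O)– with carbon on both sides → ketone.
pendant –CH=CH2: C=C double bond → alkene.
pendant –OCH3: C–O–C with sp³ C, no adjacent C=O → ether.
C=C double bond → alkene.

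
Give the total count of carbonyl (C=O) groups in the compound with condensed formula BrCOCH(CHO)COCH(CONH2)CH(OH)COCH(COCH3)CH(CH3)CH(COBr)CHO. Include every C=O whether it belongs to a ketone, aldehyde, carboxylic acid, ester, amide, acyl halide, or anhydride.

BrCO: acyl halide, 1 C=O (running total 1).
CH(CHO): aldehyde, 1 C=O (running total 2).
CO: ketone, 1 C=O (running total 3).
CH(CONH2): amide, 1 C=O (running total 4).
CO: ketone, 1 C=O (running total 5).
CH(COCH3): ketone, 1 C=O (running total 6).
CH(COBr): acyl halide, 1 C=O (running total 7).
CHO: aldehyde, 1 C=O (running total 8).

8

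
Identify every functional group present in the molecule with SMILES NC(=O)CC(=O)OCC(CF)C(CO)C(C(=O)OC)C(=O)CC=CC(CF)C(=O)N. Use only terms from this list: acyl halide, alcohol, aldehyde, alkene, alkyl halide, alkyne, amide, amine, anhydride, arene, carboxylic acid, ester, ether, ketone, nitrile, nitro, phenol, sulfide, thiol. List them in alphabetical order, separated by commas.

–C(=O)NH2: carbonyl C bonded to C and to N → amide (the N is not a separate amine).
–C(=O)–O–C with C on the carbonyl side → ester.
pendant –CH2X: halogen on sp³ carbon → alkyl halide.
pendant –CH2OH on an sp³ backbone C → alcohol.
pendant –COOCH3: carbonyl C bonded to C and –OCH3 → ester.
–C(=O)– with carbon on both sides → ketone.
C=C double bond → alkene.
pendant –CH2X: halogen on sp³ carbon → alkyl halide.
–C(=O)NH2: carbonyl C bonded to C and to N → amide (the N is not a separate amine).

alcohol, alkene, alkyl halide, amide, ester, ketone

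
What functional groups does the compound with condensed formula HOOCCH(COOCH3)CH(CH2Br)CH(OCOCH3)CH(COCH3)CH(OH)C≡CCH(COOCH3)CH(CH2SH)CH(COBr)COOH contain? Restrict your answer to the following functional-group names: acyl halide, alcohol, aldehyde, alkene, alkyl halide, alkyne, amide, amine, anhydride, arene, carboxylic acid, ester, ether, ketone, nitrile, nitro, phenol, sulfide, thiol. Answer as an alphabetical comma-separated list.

acyl halide, alcohol, alkyl halide, alkyne, carboxylic acid, ester, ketone, thiol

Taking each segment in turn:
  HOOC: –COOH: carbonyl C bonded to –OH and C → carboxylic acid (the –OH is not a separate alcohol).
  CH(COOCH3): pendant –COOCH3: carbonyl C bonded to C and –OCH3 → ester.
  CH(CH2Br): pendant –CH2X: halogen on sp³ carbon → alkyl halide.
  CH(OCOCH3): pendant –OC(=O)CH3: an acyloxy group → ester.
  CH(COCH3): pendant –COCH3: carbonyl C bonded to two carbons → ketone.
  CH(OH): –OH on an sp³ carbon → alcohol (secondary).
  C≡C: C≡C triple bond → alkyne.
  CH(COOCH3): pendant –COOCH3: carbonyl C bonded to C and –OCH3 → ester.
  CH(CH2SH): pendant –CH2SH → thiol.
  CH(COBr): pendant –C(=O)X: carbonyl C bonded to C and halogen → acyl halide.
  COOH: –COOH: carbonyl C bonded to –OH and C → carboxylic acid (the –OH is not a separate alcohol).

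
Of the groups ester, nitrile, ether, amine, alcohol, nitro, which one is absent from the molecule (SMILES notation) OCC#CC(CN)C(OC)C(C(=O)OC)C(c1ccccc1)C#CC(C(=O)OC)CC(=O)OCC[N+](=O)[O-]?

ether: present (CH(OCH3) — pendant –OCH3: C–O–C with sp³ C, no adjacent C=O → ether).
nitro: present (CH2NO2 — –NO2 on carbon → nitro group).
alcohol: present (HOCH2 — HO– on an sp³ carbon → alcohol).
ester: present (CH(COOCH3) — pendant –COOCH3: carbonyl C bonded to C and –OCH3 → ester).
amine: present (CH(CH2NH2) — pendant –CH2NH2: N on sp³ C, no adjacent C=O → amine).
nitrile: absent. In C≡C, the triple bond is C≡C, not C≡N.

nitrile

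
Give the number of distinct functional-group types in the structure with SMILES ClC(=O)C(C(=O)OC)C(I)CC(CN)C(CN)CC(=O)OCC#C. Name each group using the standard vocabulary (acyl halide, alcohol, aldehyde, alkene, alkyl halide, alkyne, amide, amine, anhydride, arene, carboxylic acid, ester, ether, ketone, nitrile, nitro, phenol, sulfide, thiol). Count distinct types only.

5

Working along the chain:
  ClCO: –C(=O)Cl: carbonyl C bonded to C and to a halogen → acyl halide (not alkyl halide).
  CH(COOCH3): pendant –COOCH3: carbonyl C bonded to C and –OCH3 → ester.
  CH(I): halogen on an sp³ carbon → alkyl halide.
  CH(CH2NH2): pendant –CH2NH2: N on sp³ C, no adjacent C=O → amine.
  CH(CH2NH2): pendant –CH2NH2: N on sp³ C, no adjacent C=O → amine.
  CH2COOCH2: –C(=O)–O–C with C on the carbonyl side → ester.
  C≡CH: C≡C triple bond → alkyne.
Distinct types present: acyl halide, alkyl halide, alkyne, amine, ester.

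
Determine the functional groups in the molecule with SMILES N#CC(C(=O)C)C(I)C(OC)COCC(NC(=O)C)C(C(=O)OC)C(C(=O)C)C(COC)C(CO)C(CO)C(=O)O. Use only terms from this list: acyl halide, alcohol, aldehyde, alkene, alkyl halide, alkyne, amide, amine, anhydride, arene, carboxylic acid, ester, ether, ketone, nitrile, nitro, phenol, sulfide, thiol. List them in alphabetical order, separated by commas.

Reading the structure from left to right:
  N≡C: N≡C–: carbon triple-bonded to nitrogen → nitrile.
  CH(COCH3): pendant –COCH3: carbonyl C bonded to two carbons → ketone.
  CH(I): halogen on an sp³ carbon → alkyl halide.
  CH(OCH3): pendant –OCH3: C–O–C with sp³ C, no adjacent C=O → ether.
  CH2OCH2: C–O–C with sp³ carbons on both sides and no adjacent C=O → ether.
  CH(NHCOCH3): pendant –NHC(=O)CH3: N bonded to a carbonyl → amide (not amine).
  CH(COOCH3): pendant –COOCH3: carbonyl C bonded to C and –OCH3 → ester.
  CH(COCH3): pendant –COCH3: carbonyl C bonded to two carbons → ketone.
  CH(CH2OCH3): pendant –CH2OCH3: C–O–C linkage → ether.
  CH(CH2OH): pendant –CH2OH on an sp³ backbone C → alcohol.
  CH(CH2OH): pendant –CH2OH on an sp³ backbone C → alcohol.
  COOH: –COOH: carbonyl C bonded to –OH and C → carboxylic acid (the –OH is not a separate alcohol).

alcohol, alkyl halide, amide, carboxylic acid, ester, ether, ketone, nitrile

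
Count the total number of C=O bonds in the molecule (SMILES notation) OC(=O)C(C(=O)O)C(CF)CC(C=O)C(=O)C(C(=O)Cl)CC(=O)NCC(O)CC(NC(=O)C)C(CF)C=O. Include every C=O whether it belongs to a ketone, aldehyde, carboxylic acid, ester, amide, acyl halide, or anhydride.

8

HOOC: carboxylic acid, 1 C=O (running total 1).
CH(COOH): carboxylic acid, 1 C=O (running total 2).
CH(CHO): aldehyde, 1 C=O (running total 3).
CO: ketone, 1 C=O (running total 4).
CH(COCl): acyl halide, 1 C=O (running total 5).
CH2CONHCH2: amide, 1 C=O (running total 6).
CH(NHCOCH3): amide, 1 C=O (running total 7).
CHO: aldehyde, 1 C=O (running total 8).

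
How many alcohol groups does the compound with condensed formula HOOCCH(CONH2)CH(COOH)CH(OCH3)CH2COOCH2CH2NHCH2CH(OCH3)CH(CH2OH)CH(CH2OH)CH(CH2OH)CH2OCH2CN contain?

3

Reading the structure from left to right:
  HOOC: –COOH: carbonyl C bonded to –OH and C → carboxylic acid (the –OH is not a separate alcohol).
  CH(CONH2): pendant –CONH2: carbonyl C bonded to C and N → amide.
  CH(COOH): pendant –COOH: carbonyl C bonded to C and –OH → carboxylic acid.
  CH(OCH3): pendant –OCH3: C–O–C with sp³ C, no adjacent C=O → ether.
  CH2COOCH2: –C(=O)–O–C with C on the carbonyl side → ester.
  CH2NHCH2: C–N–C with sp³ carbons and no adjacent C=O → amine (secondary).
  CH(OCH3): pendant –OCH3: C–O–C with sp³ C, no adjacent C=O → ether.
  CH(CH2OH): pendant –CH2OH on an sp³ backbone C → alcohol.
  CH(CH2OH): pendant –CH2OH on an sp³ backbone C → alcohol.
  CH(CH2OH): pendant –CH2OH on an sp³ backbone C → alcohol.
  CH2OCH2: C–O–C with sp³ carbons on both sides and no adjacent C=O → ether.
  CN: –C≡N: carbon triple-bonded to nitrogen → nitrile.
Alcohol appears at: CH(CH2OH), CH(CH2OH), CH(CH2OH) → 3.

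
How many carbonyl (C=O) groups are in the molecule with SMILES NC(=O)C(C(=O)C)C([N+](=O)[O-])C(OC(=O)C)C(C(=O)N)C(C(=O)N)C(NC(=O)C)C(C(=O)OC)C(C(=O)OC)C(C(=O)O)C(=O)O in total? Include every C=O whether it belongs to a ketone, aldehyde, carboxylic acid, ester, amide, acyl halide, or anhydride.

10

H2NCO: amide, 1 C=O (running total 1).
CH(COCH3): ketone, 1 C=O (running total 2).
CH(OCOCH3): ester, 1 C=O (running total 3).
CH(CONH2): amide, 1 C=O (running total 4).
CH(CONH2): amide, 1 C=O (running total 5).
CH(NHCOCH3): amide, 1 C=O (running total 6).
CH(COOCH3): ester, 1 C=O (running total 7).
CH(COOCH3): ester, 1 C=O (running total 8).
CH(COOH): carboxylic acid, 1 C=O (running total 9).
COOH: carboxylic acid, 1 C=O (running total 10).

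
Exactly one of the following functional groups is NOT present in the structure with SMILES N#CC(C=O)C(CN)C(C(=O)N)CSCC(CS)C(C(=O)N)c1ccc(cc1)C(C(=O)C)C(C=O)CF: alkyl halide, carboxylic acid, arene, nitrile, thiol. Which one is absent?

carboxylic acid

alkyl halide: present (CH2F — halogen on an sp³ carbon → alkyl halide).
thiol: present (CH(CH2SH) — pendant –CH2SH → thiol).
nitrile: present (N≡C — N≡C–: carbon triple-bonded to nitrogen → nitrile).
arene: present (C6H4 — para-disubstituted benzene ring → arene).
carboxylic acid: absent. In CH(CONH2), the carbonyl is bonded to nitrogen, not to –OH; that is an amide.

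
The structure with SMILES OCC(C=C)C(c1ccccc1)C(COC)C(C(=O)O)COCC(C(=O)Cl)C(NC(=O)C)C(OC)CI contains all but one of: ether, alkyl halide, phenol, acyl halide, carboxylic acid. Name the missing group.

carboxylic acid: present (CH(COOH) — pendant –COOH: carbonyl C bonded to C and –OH → carboxylic acid).
alkyl halide: present (CH2I — halogen on an sp³ carbon → alkyl halide).
ether: present (CH(CH2OCH3) — pendant –CH2OCH3: C–O–C linkage → ether).
acyl halide: present (CH(COCl) — pendant –C(=O)X: carbonyl C bonded to C and halogen → acyl halide).
phenol: absent. In HOCH2, the –OH is on an sp³ carbon, not on an aromatic ring, so it is an alcohol.

phenol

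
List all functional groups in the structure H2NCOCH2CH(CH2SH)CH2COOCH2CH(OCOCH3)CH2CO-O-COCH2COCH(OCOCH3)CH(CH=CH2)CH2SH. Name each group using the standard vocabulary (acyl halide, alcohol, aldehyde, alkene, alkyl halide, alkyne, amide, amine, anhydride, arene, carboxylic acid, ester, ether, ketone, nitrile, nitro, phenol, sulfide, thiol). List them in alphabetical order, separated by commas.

Working along the chain:
  H2NCO: –C(=O)NH2: carbonyl C bonded to C and to N → amide (the N is not a separate amine).
  CH(CH2SH): pendant –CH2SH → thiol.
  CH2COOCH2: –C(=O)–O–C with C on the carbonyl side → ester.
  CH(OCOCH3): pendant –OC(=O)CH3: an acyloxy group → ester.
  CH2CO-O-COCH2: two acyl groups sharing one oxygen, –C(=O)–O–C(=O)– → anhydride.
  CO: –C(=O)– with carbon on both sides → ketone.
  CH(OCOCH3): pendant –OC(=O)CH3: an acyloxy group → ester.
  CH(CH=CH2): pendant –CH=CH2: C=C double bond → alkene.
  CH2SH: –SH on an sp³ carbon → thiol.

alkene, amide, anhydride, ester, ketone, thiol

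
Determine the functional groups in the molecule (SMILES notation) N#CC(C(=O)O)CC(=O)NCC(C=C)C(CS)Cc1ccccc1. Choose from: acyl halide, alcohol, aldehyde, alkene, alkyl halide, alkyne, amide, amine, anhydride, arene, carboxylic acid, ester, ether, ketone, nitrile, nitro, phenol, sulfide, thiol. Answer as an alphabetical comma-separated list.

Reading the structure from left to right:
  N≡C: N≡C–: carbon triple-bonded to nitrogen → nitrile.
  CH(COOH): pendant –COOH: carbonyl C bonded to C and –OH → carboxylic acid.
  CH2CONHCH2: –C(=O)–N– linkage → amide (the N is not an amine).
  CH(CH=CH2): pendant –CH=CH2: C=C double bond → alkene.
  CH(CH2SH): pendant –CH2SH → thiol.
  C6H5: –C6H5 phenyl ring → arene.

alkene, amide, arene, carboxylic acid, nitrile, thiol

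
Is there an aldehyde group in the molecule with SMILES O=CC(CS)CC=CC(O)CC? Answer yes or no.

terminal –CHO: carbonyl C bonded to H and C → aldehyde.
pendant –CH2SH → thiol.
C=C double bond → alkene.
–OH on an sp³ carbon → alcohol (secondary).
The OHC segment supplies the aldehyde: terminal –CHO: carbonyl C bonded to H and C → aldehyde.

yes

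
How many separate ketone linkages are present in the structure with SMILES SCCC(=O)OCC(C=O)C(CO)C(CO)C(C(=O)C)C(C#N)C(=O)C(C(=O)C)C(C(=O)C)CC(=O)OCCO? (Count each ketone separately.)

4

–SH on an sp³ carbon → thiol.
–C(=O)–O–C with C on the carbonyl side → ester.
pendant –CHO: carbonyl C bonded to C and H → aldehyde.
pendant –CH2OH on an sp³ backbone C → alcohol.
pendant –CH2OH on an sp³ backbone C → alcohol.
pendant –COCH3: carbonyl C bonded to two carbons → ketone.
pendant –C≡N: nitrile.
–C(=O)– with carbon on both sides → ketone.
pendant –COCH3: carbonyl C bonded to two carbons → ketone.
pendant –COCH3: carbonyl C bonded to two carbons → ketone.
–C(=O)–O–C with C on the carbonyl side → ester.
–OH on an sp³ carbon → alcohol.
Ketone appears at: CH(COCH3), CO, CH(COCH3), CH(COCH3) → 4.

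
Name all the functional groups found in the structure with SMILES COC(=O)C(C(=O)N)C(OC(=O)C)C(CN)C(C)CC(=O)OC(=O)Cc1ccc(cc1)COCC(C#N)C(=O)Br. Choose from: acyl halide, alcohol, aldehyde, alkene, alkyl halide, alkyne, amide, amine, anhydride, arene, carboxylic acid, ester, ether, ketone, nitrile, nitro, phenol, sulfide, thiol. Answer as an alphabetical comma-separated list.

Working along the chain:
  CH3OOC: CH3O–C(=O)–: carbonyl C bonded to C and to –OCH3 → ester (not ketone + ether).
  CH(CONH2): pendant –CONH2: carbonyl C bonded to C and N → amide.
  CH(OCOCH3): pendant –OC(=O)CH3: an acyloxy group → ester.
  CH(CH2NH2): pendant –CH2NH2: N on sp³ C, no adjacent C=O → amine.
  CH2CO-O-COCH2: two acyl groups sharing one oxygen, –C(=O)–O–C(=O)– → anhydride.
  C6H4: para-disubstituted benzene ring → arene.
  CH2OCH2: C–O–C with sp³ carbons on both sides and no adjacent C=O → ether.
  CH(CN): pendant –C≡N: nitrile.
  COBr: –C(=O)Br: carbonyl C bonded to C and to a halogen → acyl halide (not alkyl halide).

acyl halide, amide, amine, anhydride, arene, ester, ether, nitrile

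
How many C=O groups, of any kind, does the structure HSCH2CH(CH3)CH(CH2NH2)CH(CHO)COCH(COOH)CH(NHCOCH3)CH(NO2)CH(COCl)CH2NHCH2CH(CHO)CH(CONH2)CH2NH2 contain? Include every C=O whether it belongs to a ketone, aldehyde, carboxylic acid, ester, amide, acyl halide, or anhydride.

7

CH(CHO): aldehyde, 1 C=O (running total 1).
CO: ketone, 1 C=O (running total 2).
CH(COOH): carboxylic acid, 1 C=O (running total 3).
CH(NHCOCH3): amide, 1 C=O (running total 4).
CH(COCl): acyl halide, 1 C=O (running total 5).
CH(CHO): aldehyde, 1 C=O (running total 6).
CH(CONH2): amide, 1 C=O (running total 7).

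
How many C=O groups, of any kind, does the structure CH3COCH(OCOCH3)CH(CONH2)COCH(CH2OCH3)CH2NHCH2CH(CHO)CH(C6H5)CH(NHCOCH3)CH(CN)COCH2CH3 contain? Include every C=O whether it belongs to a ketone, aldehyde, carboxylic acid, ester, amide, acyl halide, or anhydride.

7

CO: ketone, 1 C=O (running total 1).
CH(OCOCH3): ester, 1 C=O (running total 2).
CH(CONH2): amide, 1 C=O (running total 3).
CO: ketone, 1 C=O (running total 4).
CH(CHO): aldehyde, 1 C=O (running total 5).
CH(NHCOCH3): amide, 1 C=O (running total 6).
CO: ketone, 1 C=O (running total 7).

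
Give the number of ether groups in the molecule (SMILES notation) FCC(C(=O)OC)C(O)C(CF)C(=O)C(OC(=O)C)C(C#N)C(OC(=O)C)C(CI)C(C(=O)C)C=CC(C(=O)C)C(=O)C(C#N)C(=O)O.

0

halogen on an sp³ carbon → alkyl halide.
pendant –COOCH3: carbonyl C bonded to C and –OCH3 → ester.
–OH on an sp³ carbon → alcohol (secondary).
pendant –CH2X: halogen on sp³ carbon → alkyl halide.
–C(=O)– with carbon on both sides → ketone.
pendant –OC(=O)CH3: an acyloxy group → ester.
pendant –C≡N: nitrile.
pendant –OC(=O)CH3: an acyloxy group → ester.
pendant –CH2X: halogen on sp³ carbon → alkyl halide.
pendant –COCH3: carbonyl C bonded to two carbons → ketone.
C=C double bond → alkene.
pendant –COCH3: carbonyl C bonded to two carbons → ketone.
–C(=O)– with carbon on both sides → ketone.
pendant –C≡N: nitrile.
–COOH: carbonyl C bonded to –OH and C → carboxylic acid (the –OH is not a separate alcohol).
No segment is a ether: CH(COOCH3) is ester, not ether; CH(OH) is alcohol, not ether; CH(OCOCH3) is ester, not ether. → 0.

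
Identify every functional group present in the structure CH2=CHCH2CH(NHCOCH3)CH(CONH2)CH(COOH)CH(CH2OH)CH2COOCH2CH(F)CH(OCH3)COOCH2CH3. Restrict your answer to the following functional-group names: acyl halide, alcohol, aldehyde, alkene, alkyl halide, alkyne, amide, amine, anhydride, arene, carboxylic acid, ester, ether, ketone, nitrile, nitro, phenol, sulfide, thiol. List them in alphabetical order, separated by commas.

Working along the chain:
  CH2=CH: C=C double bond → alkene.
  CH(NHCOCH3): pendant –NHC(=O)CH3: N bonded to a carbonyl → amide (not amine).
  CH(CONH2): pendant –CONH2: carbonyl C bonded to C and N → amide.
  CH(COOH): pendant –COOH: carbonyl C bonded to C and –OH → carboxylic acid.
  CH(CH2OH): pendant –CH2OH on an sp³ backbone C → alcohol.
  CH2COOCH2: –C(=O)–O–C with C on the carbonyl side → ester.
  CH(F): halogen on an sp³ carbon → alkyl halide.
  CH(OCH3): pendant –OCH3: C–O–C with sp³ C, no adjacent C=O → ether.
  COOCH2CH3: –C(=O)OCH2CH3: carbonyl C bonded to C and to –OEt → ester.

alcohol, alkene, alkyl halide, amide, carboxylic acid, ester, ether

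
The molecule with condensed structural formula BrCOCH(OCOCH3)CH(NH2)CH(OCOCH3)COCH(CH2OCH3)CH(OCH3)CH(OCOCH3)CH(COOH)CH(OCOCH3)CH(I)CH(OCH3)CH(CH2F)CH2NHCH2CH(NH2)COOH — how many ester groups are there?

–C(=O)Br: carbonyl C bonded to C and to a halogen → acyl halide (not alkyl halide).
pendant –OC(=O)CH3: an acyloxy group → ester.
–NH2 on an sp³ carbon with no adjacent C=O → amine.
pendant –OC(=O)CH3: an acyloxy group → ester.
–C(=O)– with carbon on both sides → ketone.
pendant –CH2OCH3: C–O–C linkage → ether.
pendant –OCH3: C–O–C with sp³ C, no adjacent C=O → ether.
pendant –OC(=O)CH3: an acyloxy group → ester.
pendant –COOH: carbonyl C bonded to C and –OH → carboxylic acid.
pendant –OC(=O)CH3: an acyloxy group → ester.
halogen on an sp³ carbon → alkyl halide.
pendant –OCH3: C–O–C with sp³ C, no adjacent C=O → ether.
pendant –CH2X: halogen on sp³ carbon → alkyl halide.
C–N–C with sp³ carbons and no adjacent C=O → amine (secondary).
–NH2 on an sp³ carbon with no adjacent C=O → amine.
–COOH: carbonyl C bonded to –OH and C → carboxylic acid (the –OH is not a separate alcohol).
Ester appears at: CH(OCOCH3), CH(OCOCH3), CH(OCOCH3), CH(OCOCH3) → 4.

4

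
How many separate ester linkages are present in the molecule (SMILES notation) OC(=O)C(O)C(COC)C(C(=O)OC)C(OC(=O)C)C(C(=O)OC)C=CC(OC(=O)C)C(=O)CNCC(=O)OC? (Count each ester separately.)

Reading the structure from left to right:
  HOOC: –COOH: carbonyl C bonded to –OH and C → carboxylic acid (the –OH is not a separate alcohol).
  CH(OH): –OH on an sp³ carbon → alcohol (secondary).
  CH(CH2OCH3): pendant –CH2OCH3: C–O–C linkage → ether.
  CH(COOCH3): pendant –COOCH3: carbonyl C bonded to C and –OCH3 → ester.
  CH(OCOCH3): pendant –OC(=O)CH3: an acyloxy group → ester.
  CH(COOCH3): pendant –COOCH3: carbonyl C bonded to C and –OCH3 → ester.
  CH=CH: C=C double bond → alkene.
  CH(OCOCH3): pendant –OC(=O)CH3: an acyloxy group → ester.
  CO: –C(=O)– with carbon on both sides → ketone.
  CH2NHCH2: C–N–C with sp³ carbons and no adjacent C=O → amine (secondary).
  COOCH3: –C(=O)OCH3: carbonyl C bonded to C and to –OCH3 → ester (not ketone + ether).
Ester appears at: CH(COOCH3), CH(OCOCH3), CH(COOCH3), CH(OCOCH3), COOCH3 → 5.

5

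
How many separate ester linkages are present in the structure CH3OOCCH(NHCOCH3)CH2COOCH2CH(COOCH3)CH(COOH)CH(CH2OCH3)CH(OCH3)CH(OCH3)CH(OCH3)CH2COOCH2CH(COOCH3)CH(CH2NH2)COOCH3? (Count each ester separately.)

CH3O–C(=O)–: carbonyl C bonded to C and to –OCH3 → ester (not ketone + ether).
pendant –NHC(=O)CH3: N bonded to a carbonyl → amide (not amine).
–C(=O)–O–C with C on the carbonyl side → ester.
pendant –COOCH3: carbonyl C bonded to C and –OCH3 → ester.
pendant –COOH: carbonyl C bonded to C and –OH → carboxylic acid.
pendant –CH2OCH3: C–O–C linkage → ether.
pendant –OCH3: C–O–C with sp³ C, no adjacent C=O → ether.
pendant –OCH3: C–O–C with sp³ C, no adjacent C=O → ether.
pendant –OCH3: C–O–C with sp³ C, no adjacent C=O → ether.
–C(=O)–O–C with C on the carbonyl side → ester.
pendant –COOCH3: carbonyl C bonded to C and –OCH3 → ester.
pendant –CH2NH2: N on sp³ C, no adjacent C=O → amine.
–C(=O)OCH3: carbonyl C bonded to C and to –OCH3 → ester (not ketone + ether).
Ester appears at: CH3OOC, CH2COOCH2, CH(COOCH3), CH2COOCH2, CH(COOCH3), COOCH3 → 6.

6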